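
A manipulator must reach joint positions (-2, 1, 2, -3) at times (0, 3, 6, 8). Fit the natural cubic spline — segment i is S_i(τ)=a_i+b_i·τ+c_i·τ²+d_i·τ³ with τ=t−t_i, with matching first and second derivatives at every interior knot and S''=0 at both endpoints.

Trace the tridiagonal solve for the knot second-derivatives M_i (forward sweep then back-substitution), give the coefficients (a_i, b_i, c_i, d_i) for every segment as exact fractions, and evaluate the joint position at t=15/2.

Δ: Δ0=1, Δ1=1/3, Δ2=-5/2
row 1: diag=12, rhs=-4; c'=1/4, d'=-1/3
row 2: denom=10−3·1/4=37/4; d'=(-17−3·-1/3)/(37/4)=-64/37
back: M2=-64/37
back: M1=-1/3−1/4·-64/37=11/111
M: M0=0, M1=11/111, M2=-64/37, M3=0
seg 0: a=-2, c=M0/2=0, d=(M1−M0)/(6·3)=11/1998, b=Δ0−h0·(2M0+M1)/6=211/222
seg 1: a=1, c=M1/2=11/222, d=(M2−M1)/(6·3)=-203/1998, b=Δ1−h1·(2M1+M2)/6=122/111
seg 2: a=2, c=M2/2=-32/37, d=(M3−M2)/(6·2)=16/111, b=Δ2−h2·(2M2+M3)/6=-299/222
t_q=15/2 → seg 2, τ=3/2; S=2+-299/222·τ+-32/37·τ²+16/111·τ³=-219/148

  seg 0: a=-2 b=211/222 c=0 d=11/1998
  seg 1: a=1 b=122/111 c=11/222 d=-203/1998
  seg 2: a=2 b=-299/222 c=-32/37 d=16/111
S(15/2) = -219/148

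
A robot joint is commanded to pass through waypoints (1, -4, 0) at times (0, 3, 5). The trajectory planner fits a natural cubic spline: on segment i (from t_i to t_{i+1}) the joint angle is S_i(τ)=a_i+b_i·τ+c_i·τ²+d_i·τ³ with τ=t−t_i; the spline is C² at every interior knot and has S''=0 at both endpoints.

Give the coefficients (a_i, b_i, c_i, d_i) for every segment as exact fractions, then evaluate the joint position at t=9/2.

Δ: Δ0=-5/3, Δ1=2
row 1: diag=10, rhs=22; c'=1/5, d'=11/5
back: M1=11/5
M: M0=0, M1=11/5, M2=0
seg 0: a=1, c=M0/2=0, d=(M1−M0)/(6·3)=11/90, b=Δ0−h0·(2M0+M1)/6=-83/30
seg 1: a=-4, c=M1/2=11/10, d=(M2−M1)/(6·2)=-11/60, b=Δ1−h1·(2M1+M2)/6=8/15
t_q=9/2 → seg 1, τ=3/2; S=-4+8/15·τ+11/10·τ²+-11/60·τ³=-43/32

  seg 0: a=1 b=-83/30 c=0 d=11/90
  seg 1: a=-4 b=8/15 c=11/10 d=-11/60
S(9/2) = -43/32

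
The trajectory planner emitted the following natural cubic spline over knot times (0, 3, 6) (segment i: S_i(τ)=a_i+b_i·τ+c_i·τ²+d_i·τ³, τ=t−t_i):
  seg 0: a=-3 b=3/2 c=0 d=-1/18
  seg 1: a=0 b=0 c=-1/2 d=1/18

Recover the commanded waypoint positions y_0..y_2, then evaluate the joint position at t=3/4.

y_0=-3 y_1=0 y_2=-3
S(3/4) = -243/128

y_0 = S_0(0) = a_0 = -3
y_1 = S_1(0) = a_1 = 0
y_2 = S_1(3) = -3
t_q=3/4 is in segment 0 (τ=3/4); S_0(τ)=-243/128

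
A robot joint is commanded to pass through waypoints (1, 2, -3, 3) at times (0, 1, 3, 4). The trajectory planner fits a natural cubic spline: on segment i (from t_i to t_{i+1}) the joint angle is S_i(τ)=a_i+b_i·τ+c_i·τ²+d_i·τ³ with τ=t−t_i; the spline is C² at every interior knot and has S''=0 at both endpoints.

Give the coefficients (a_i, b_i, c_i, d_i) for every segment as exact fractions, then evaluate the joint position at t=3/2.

Δ: Δ0=1, Δ1=-5/2, Δ2=6
row 1: diag=6, rhs=-21; c'=1/3, d'=-7/2
row 2: denom=6−2·1/3=16/3; d'=(51−2·-7/2)/(16/3)=87/8
back: M2=87/8
back: M1=-7/2−1/3·87/8=-57/8
M: M0=0, M1=-57/8, M2=87/8, M3=0
seg 0: a=1, c=M0/2=0, d=(M1−M0)/(6·1)=-19/16, b=Δ0−h0·(2M0+M1)/6=35/16
seg 1: a=2, c=M1/2=-57/16, d=(M2−M1)/(6·2)=3/2, b=Δ1−h1·(2M1+M2)/6=-11/8
seg 2: a=-3, c=M2/2=87/16, d=(M3−M2)/(6·1)=-29/16, b=Δ2−h2·(2M2+M3)/6=19/8
t_q=3/2 → seg 1, τ=1/2; S=2+-11/8·τ+-57/16·τ²+3/2·τ³=39/64

  seg 0: a=1 b=35/16 c=0 d=-19/16
  seg 1: a=2 b=-11/8 c=-57/16 d=3/2
  seg 2: a=-3 b=19/8 c=87/16 d=-29/16
S(3/2) = 39/64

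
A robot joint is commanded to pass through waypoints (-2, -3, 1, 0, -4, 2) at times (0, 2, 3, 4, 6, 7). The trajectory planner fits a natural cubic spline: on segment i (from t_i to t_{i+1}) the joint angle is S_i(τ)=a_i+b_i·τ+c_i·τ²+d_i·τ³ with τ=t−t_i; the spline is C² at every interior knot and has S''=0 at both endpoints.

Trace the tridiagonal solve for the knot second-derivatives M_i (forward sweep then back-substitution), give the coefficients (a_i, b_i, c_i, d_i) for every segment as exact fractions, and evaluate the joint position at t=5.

Δ: Δ0=-1/2, Δ1=4, Δ2=-1, Δ3=-2, Δ4=6
row 1: diag=6, rhs=27; c'=1/6, d'=9/2
row 2: denom=4−1·1/6=23/6; d'=(-30−1·9/2)/(23/6)=-9
row 3: denom=6−1·6/23=132/23; d'=(-6−1·-9)/(132/23)=23/44
row 4: denom=6−2·23/66=175/33; d'=(48−2·23/44)/(175/33)=3099/350
back: M4=3099/350
back: M3=23/44−23/66·3099/350=-897/350
back: M2=-9−6/23·-897/350=-1458/175
back: M1=9/2−1/6·-1458/175=2061/350
M: M0=0, M1=2061/350, M2=-1458/175, M3=-897/350, M4=3099/350, M5=0
seg 0: a=-2, c=M0/2=0, d=(M1−M0)/(6·2)=687/1400, b=Δ0−h0·(2M0+M1)/6=-431/175
seg 1: a=-3, c=M1/2=2061/700, d=(M2−M1)/(6·1)=-237/100, b=Δ1−h1·(2M1+M2)/6=1199/350
seg 2: a=1, c=M2/2=-729/175, d=(M3−M2)/(6·1)=673/700, b=Δ2−h2·(2M2+M3)/6=1543/700
seg 3: a=0, c=M3/2=-897/700, d=(M4−M3)/(6·2)=333/350, b=Δ3−h3·(2M3+M4)/6=-227/70
seg 4: a=-4, c=M4/2=3099/700, d=(M5−M4)/(6·1)=-1033/700, b=Δ4−h4·(2M4+M5)/6=1067/350
t_q=5 → seg 3, τ=1; S=0+-227/70·τ+-897/700·τ²+333/350·τ³=-2501/700

  seg 0: a=-2 b=-431/175 c=0 d=687/1400
  seg 1: a=-3 b=1199/350 c=2061/700 d=-237/100
  seg 2: a=1 b=1543/700 c=-729/175 d=673/700
  seg 3: a=0 b=-227/70 c=-897/700 d=333/350
  seg 4: a=-4 b=1067/350 c=3099/700 d=-1033/700
S(5) = -2501/700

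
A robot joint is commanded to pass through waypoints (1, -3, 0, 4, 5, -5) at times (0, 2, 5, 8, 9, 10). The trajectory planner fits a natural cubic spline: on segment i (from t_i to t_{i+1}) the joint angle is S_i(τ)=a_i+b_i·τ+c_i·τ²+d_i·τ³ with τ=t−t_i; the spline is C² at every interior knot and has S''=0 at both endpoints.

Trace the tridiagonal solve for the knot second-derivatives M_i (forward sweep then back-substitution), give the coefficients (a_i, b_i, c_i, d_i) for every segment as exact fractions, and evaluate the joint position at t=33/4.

  seg 0: a=1 b=-8290/3081 c=0 d=532/3081
  seg 1: a=-3 b=-1906/3081 c=1064/1027 d=-353/2133
  seg 2: a=0 b=3479/3081 c=-1397/3081 d=4820/27729
  seg 3: a=4 b=9557/3081 c=1141/1027 d=-9899/3081
  seg 4: a=5 b=-13294/3081 c=-8758/1027 d=8758/3081
S(33/4) = 315147/65728

Δ: Δ0=-2, Δ1=1, Δ2=4/3, Δ3=1, Δ4=-10
row 1: diag=10, rhs=18; c'=3/10, d'=9/5
row 2: denom=12−3·3/10=111/10; d'=(2−3·9/5)/(111/10)=-34/111
row 3: denom=8−3·10/37=266/37; d'=(-2−3·-34/111)/(266/37)=-20/133
row 4: denom=4−1·37/266=1027/266; d'=(-66−1·-20/133)/(1027/266)=-17516/1027
back: M4=-17516/1027
back: M3=-20/133−37/266·-17516/1027=2282/1027
back: M2=-34/111−10/37·2282/1027=-2794/3081
back: M1=9/5−3/10·-2794/3081=2128/1027
M: M0=0, M1=2128/1027, M2=-2794/3081, M3=2282/1027, M4=-17516/1027, M5=0
seg 0: a=1, c=M0/2=0, d=(M1−M0)/(6·2)=532/3081, b=Δ0−h0·(2M0+M1)/6=-8290/3081
seg 1: a=-3, c=M1/2=1064/1027, d=(M2−M1)/(6·3)=-353/2133, b=Δ1−h1·(2M1+M2)/6=-1906/3081
seg 2: a=0, c=M2/2=-1397/3081, d=(M3−M2)/(6·3)=4820/27729, b=Δ2−h2·(2M2+M3)/6=3479/3081
seg 3: a=4, c=M3/2=1141/1027, d=(M4−M3)/(6·1)=-9899/3081, b=Δ3−h3·(2M3+M4)/6=9557/3081
seg 4: a=5, c=M4/2=-8758/1027, d=(M5−M4)/(6·1)=8758/3081, b=Δ4−h4·(2M4+M5)/6=-13294/3081
t_q=33/4 → seg 3, τ=1/4; S=4+9557/3081·τ+1141/1027·τ²+-9899/3081·τ³=315147/65728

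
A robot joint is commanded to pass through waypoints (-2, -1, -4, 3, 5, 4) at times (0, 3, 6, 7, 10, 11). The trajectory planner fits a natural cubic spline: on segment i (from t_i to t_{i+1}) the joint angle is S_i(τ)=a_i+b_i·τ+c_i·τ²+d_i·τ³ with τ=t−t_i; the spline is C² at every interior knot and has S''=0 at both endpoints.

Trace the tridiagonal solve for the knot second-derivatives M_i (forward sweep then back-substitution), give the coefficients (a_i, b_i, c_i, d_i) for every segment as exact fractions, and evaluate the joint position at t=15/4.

  seg 0: a=-2 b=2554/1563 c=0 d=-2033/14067
  seg 1: a=-1 b=-3545/1563 c=-2033/1563 d=8081/14067
  seg 2: a=-4 b=8500/1563 c=2016/521 d=-3607/1563
  seg 3: a=3 b=9775/1563 c=-1591/521 d=1862/4689
  seg 4: a=5 b=-2105/1563 c=271/521 d=-271/1563
S(15/4) = -106379/33344

Δ: Δ0=1/3, Δ1=-1, Δ2=7, Δ3=2/3, Δ4=-1
row 1: diag=12, rhs=-8; c'=1/4, d'=-2/3
row 2: denom=8−3·1/4=29/4; d'=(48−3·-2/3)/(29/4)=200/29
row 3: denom=8−1·4/29=228/29; d'=(-38−1·200/29)/(228/29)=-217/38
row 4: denom=8−3·29/76=521/76; d'=(-10−3·-217/38)/(521/76)=542/521
back: M4=542/521
back: M3=-217/38−29/76·542/521=-3182/521
back: M2=200/29−4/29·-3182/521=4032/521
back: M1=-2/3−1/4·4032/521=-4066/1563
M: M0=0, M1=-4066/1563, M2=4032/521, M3=-3182/521, M4=542/521, M5=0
seg 0: a=-2, c=M0/2=0, d=(M1−M0)/(6·3)=-2033/14067, b=Δ0−h0·(2M0+M1)/6=2554/1563
seg 1: a=-1, c=M1/2=-2033/1563, d=(M2−M1)/(6·3)=8081/14067, b=Δ1−h1·(2M1+M2)/6=-3545/1563
seg 2: a=-4, c=M2/2=2016/521, d=(M3−M2)/(6·1)=-3607/1563, b=Δ2−h2·(2M2+M3)/6=8500/1563
seg 3: a=3, c=M3/2=-1591/521, d=(M4−M3)/(6·3)=1862/4689, b=Δ3−h3·(2M3+M4)/6=9775/1563
seg 4: a=5, c=M4/2=271/521, d=(M5−M4)/(6·1)=-271/1563, b=Δ4−h4·(2M4+M5)/6=-2105/1563
t_q=15/4 → seg 1, τ=3/4; S=-1+-3545/1563·τ+-2033/1563·τ²+8081/14067·τ³=-106379/33344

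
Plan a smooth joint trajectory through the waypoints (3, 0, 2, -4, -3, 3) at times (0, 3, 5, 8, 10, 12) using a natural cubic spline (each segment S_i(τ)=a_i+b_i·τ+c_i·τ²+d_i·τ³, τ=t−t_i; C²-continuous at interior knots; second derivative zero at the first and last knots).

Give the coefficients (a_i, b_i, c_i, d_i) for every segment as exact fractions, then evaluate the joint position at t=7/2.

Δ: Δ0=-1, Δ1=1, Δ2=-2, Δ3=1/2, Δ4=3
row 1: diag=10, rhs=12; c'=1/5, d'=6/5
row 2: denom=10−2·1/5=48/5; d'=(-18−2·6/5)/(48/5)=-17/8
row 3: denom=10−3·5/16=145/16; d'=(15−3·-17/8)/(145/16)=342/145
row 4: denom=8−2·32/145=1096/145; d'=(15−2·342/145)/(1096/145)=1491/1096
back: M4=1491/1096
back: M3=342/145−32/145·1491/1096=282/137
back: M2=-17/8−5/16·282/137=-1517/548
back: M1=6/5−1/5·-1517/548=961/548
M: M0=0, M1=961/548, M2=-1517/548, M3=282/137, M4=1491/1096, M5=0
seg 0: a=3, c=M0/2=0, d=(M1−M0)/(6·3)=961/9864, b=Δ0−h0·(2M0+M1)/6=-2057/1096
seg 1: a=0, c=M1/2=961/1096, d=(M2−M1)/(6·2)=-413/1096, b=Δ1−h1·(2M1+M2)/6=413/548
seg 2: a=2, c=M2/2=-1517/1096, d=(M3−M2)/(6·3)=2645/9864, b=Δ2−h2·(2M2+M3)/6=-143/548
seg 3: a=-4, c=M3/2=141/137, d=(M4−M3)/(6·2)=-255/4384, b=Δ3−h3·(2M3+M4)/6=-1453/1096
seg 4: a=-3, c=M4/2=1491/2192, d=(M5−M4)/(6·2)=-497/4384, b=Δ4−h4·(2M4+M5)/6=1147/548
t_q=7/2 → seg 1, τ=1/2; S=0+413/548·τ+961/1096·τ²+-413/1096·τ³=4813/8768

  seg 0: a=3 b=-2057/1096 c=0 d=961/9864
  seg 1: a=0 b=413/548 c=961/1096 d=-413/1096
  seg 2: a=2 b=-143/548 c=-1517/1096 d=2645/9864
  seg 3: a=-4 b=-1453/1096 c=141/137 d=-255/4384
  seg 4: a=-3 b=1147/548 c=1491/2192 d=-497/4384
S(7/2) = 4813/8768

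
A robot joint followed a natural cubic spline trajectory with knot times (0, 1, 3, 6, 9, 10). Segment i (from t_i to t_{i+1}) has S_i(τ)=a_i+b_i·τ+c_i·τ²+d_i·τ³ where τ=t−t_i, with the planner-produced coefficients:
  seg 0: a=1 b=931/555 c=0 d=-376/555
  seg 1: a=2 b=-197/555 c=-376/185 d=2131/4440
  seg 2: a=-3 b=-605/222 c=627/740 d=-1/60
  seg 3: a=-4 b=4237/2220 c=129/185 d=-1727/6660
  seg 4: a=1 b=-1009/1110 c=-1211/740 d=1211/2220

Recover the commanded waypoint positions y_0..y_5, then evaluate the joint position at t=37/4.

y_0=1 y_1=2 y_2=-3 y_3=-4 y_4=1 y_5=-1
S(37/4) = 32157/47360

y_0 = S_0(0) = a_0 = 1
y_1 = S_1(0) = a_1 = 2
y_2 = S_2(0) = a_2 = -3
y_3 = S_3(0) = a_3 = -4
y_4 = S_4(0) = a_4 = 1
y_5 = S_4(1) = -1
t_q=37/4 is in segment 4 (τ=1/4); S_4(τ)=32157/47360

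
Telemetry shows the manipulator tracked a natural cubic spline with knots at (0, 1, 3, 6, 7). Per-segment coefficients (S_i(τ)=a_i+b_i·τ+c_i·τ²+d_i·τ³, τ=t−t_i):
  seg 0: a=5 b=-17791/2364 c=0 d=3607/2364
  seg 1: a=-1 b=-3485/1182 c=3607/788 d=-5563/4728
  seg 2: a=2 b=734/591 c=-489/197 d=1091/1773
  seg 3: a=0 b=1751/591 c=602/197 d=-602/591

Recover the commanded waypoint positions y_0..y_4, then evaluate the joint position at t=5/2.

y_0=5 y_1=-1 y_2=2 y_3=0 y_4=5
S(5/2) = 11417/12608

y_0 = S_0(0) = a_0 = 5
y_1 = S_1(0) = a_1 = -1
y_2 = S_2(0) = a_2 = 2
y_3 = S_3(0) = a_3 = 0
y_4 = S_3(1) = 5
t_q=5/2 is in segment 1 (τ=3/2); S_1(τ)=11417/12608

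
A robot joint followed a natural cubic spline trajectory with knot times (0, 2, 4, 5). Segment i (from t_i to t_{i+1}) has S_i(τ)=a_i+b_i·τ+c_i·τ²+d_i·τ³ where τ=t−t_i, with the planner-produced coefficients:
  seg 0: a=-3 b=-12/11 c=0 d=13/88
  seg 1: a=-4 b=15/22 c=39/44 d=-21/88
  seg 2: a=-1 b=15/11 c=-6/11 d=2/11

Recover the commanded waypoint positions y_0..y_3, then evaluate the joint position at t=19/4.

y_0 = S_0(0) = a_0 = -3
y_1 = S_1(0) = a_1 = -4
y_2 = S_2(0) = a_2 = -1
y_3 = S_2(1) = 0
t_q=19/4 is in segment 2 (τ=3/4); S_2(τ)=-73/352

y_0=-3 y_1=-4 y_2=-1 y_3=0
S(19/4) = -73/352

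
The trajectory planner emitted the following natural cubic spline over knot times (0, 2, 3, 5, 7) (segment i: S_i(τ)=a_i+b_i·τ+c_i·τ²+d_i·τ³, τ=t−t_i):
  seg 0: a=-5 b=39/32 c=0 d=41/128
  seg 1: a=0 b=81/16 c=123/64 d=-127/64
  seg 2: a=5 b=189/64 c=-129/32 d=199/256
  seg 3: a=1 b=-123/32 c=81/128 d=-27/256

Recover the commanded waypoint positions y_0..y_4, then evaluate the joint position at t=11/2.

y_0 = S_0(0) = a_0 = -5
y_1 = S_1(0) = a_1 = 0
y_2 = S_2(0) = a_2 = 5
y_3 = S_3(0) = a_3 = 1
y_4 = S_3(2) = -5
t_q=11/2 is in segment 3 (τ=1/2); S_3(τ)=-1591/2048

y_0=-5 y_1=0 y_2=5 y_3=1 y_4=-5
S(11/2) = -1591/2048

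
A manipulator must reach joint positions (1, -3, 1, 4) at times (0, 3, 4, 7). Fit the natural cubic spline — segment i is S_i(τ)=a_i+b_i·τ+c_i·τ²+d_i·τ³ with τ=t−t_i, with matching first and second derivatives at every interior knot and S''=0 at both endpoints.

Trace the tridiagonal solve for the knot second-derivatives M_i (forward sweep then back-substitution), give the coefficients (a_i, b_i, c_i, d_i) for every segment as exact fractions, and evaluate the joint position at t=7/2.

Δ: Δ0=-4/3, Δ1=4, Δ2=1
row 1: diag=8, rhs=32; c'=1/8, d'=4
row 2: denom=8−1·1/8=63/8; d'=(-18−1·4)/(63/8)=-176/63
back: M2=-176/63
back: M1=4−1/8·-176/63=274/63
M: M0=0, M1=274/63, M2=-176/63, M3=0
seg 0: a=1, c=M0/2=0, d=(M1−M0)/(6·3)=137/567, b=Δ0−h0·(2M0+M1)/6=-221/63
seg 1: a=-3, c=M1/2=137/63, d=(M2−M1)/(6·1)=-25/21, b=Δ1−h1·(2M1+M2)/6=190/63
seg 2: a=1, c=M2/2=-88/63, d=(M3−M2)/(6·3)=88/567, b=Δ2−h2·(2M2+M3)/6=239/63
t_q=7/2 → seg 1, τ=1/2; S=-3+190/63·τ+137/63·τ²+-25/21·τ³=-79/72

  seg 0: a=1 b=-221/63 c=0 d=137/567
  seg 1: a=-3 b=190/63 c=137/63 d=-25/21
  seg 2: a=1 b=239/63 c=-88/63 d=88/567
S(7/2) = -79/72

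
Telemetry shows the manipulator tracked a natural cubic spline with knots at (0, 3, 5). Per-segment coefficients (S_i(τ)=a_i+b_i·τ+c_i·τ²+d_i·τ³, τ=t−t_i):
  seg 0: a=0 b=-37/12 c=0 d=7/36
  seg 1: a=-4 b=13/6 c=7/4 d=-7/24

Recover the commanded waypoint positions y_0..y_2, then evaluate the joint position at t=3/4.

y_0=0 y_1=-4 y_2=5
S(3/4) = -571/256

y_0 = S_0(0) = a_0 = 0
y_1 = S_1(0) = a_1 = -4
y_2 = S_1(2) = 5
t_q=3/4 is in segment 0 (τ=3/4); S_0(τ)=-571/256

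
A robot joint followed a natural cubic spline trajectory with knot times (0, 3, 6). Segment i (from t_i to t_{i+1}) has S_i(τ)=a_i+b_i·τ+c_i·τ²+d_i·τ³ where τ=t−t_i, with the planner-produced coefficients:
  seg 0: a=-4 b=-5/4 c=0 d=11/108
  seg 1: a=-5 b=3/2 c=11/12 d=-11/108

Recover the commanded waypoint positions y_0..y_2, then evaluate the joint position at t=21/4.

y_0=-4 y_1=-5 y_2=5
S(21/4) = 475/256

y_0 = S_0(0) = a_0 = -4
y_1 = S_1(0) = a_1 = -5
y_2 = S_1(3) = 5
t_q=21/4 is in segment 1 (τ=9/4); S_1(τ)=475/256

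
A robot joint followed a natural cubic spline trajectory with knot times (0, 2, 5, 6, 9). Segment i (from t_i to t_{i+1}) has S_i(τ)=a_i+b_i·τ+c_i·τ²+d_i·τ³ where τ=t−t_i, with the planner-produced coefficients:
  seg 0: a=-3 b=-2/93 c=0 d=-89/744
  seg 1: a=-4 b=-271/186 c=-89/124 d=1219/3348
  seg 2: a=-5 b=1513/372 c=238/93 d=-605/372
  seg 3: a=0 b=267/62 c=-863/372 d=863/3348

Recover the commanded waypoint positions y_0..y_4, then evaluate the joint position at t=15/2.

y_0 = S_0(0) = a_0 = -3
y_1 = S_1(0) = a_1 = -4
y_2 = S_2(0) = a_2 = -5
y_3 = S_3(0) = a_3 = 0
y_4 = S_3(3) = -1
t_q=15/2 is in segment 3 (τ=3/2); S_3(τ)=2093/992

y_0=-3 y_1=-4 y_2=-5 y_3=0 y_4=-1
S(15/2) = 2093/992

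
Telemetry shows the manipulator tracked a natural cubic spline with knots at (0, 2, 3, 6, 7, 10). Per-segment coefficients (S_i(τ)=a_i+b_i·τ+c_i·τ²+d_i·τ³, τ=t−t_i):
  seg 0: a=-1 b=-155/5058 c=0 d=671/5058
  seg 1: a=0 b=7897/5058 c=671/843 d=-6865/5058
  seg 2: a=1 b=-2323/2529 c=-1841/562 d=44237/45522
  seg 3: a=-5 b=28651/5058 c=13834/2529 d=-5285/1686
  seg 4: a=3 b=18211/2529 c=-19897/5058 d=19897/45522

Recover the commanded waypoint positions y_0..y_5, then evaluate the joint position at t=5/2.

y_0 = S_0(0) = a_0 = -1
y_1 = S_1(0) = a_1 = 0
y_2 = S_2(0) = a_2 = 1
y_3 = S_3(0) = a_3 = -5
y_4 = S_4(0) = a_4 = 3
y_5 = S_4(3) = 1
t_q=5/2 is in segment 1 (τ=1/2); S_1(τ)=10925/13488

y_0=-1 y_1=0 y_2=1 y_3=-5 y_4=3 y_5=1
S(5/2) = 10925/13488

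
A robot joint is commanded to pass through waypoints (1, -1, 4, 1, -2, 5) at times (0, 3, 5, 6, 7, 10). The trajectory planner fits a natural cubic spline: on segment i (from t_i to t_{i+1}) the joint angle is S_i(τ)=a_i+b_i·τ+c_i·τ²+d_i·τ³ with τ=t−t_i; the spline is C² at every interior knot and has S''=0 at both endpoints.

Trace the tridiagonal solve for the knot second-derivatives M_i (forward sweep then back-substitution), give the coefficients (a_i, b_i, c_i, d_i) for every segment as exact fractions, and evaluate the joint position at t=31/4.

Δ: Δ0=-2/3, Δ1=5/2, Δ2=-3, Δ3=-3, Δ4=7/3
row 1: diag=10, rhs=19; c'=1/5, d'=19/10
row 2: denom=6−2·1/5=28/5; d'=(-33−2·19/10)/(28/5)=-46/7
row 3: denom=4−1·5/28=107/28; d'=(0−1·-46/7)/(107/28)=184/107
row 4: denom=8−1·28/107=828/107; d'=(32−1·184/107)/(828/107)=90/23
back: M4=90/23
back: M3=184/107−28/107·90/23=16/23
back: M2=-46/7−5/28·16/23=-154/23
back: M1=19/10−1/5·-154/23=149/46
M: M0=0, M1=149/46, M2=-154/23, M3=16/23, M4=90/23, M5=0
seg 0: a=1, c=M0/2=0, d=(M1−M0)/(6·3)=149/828, b=Δ0−h0·(2M0+M1)/6=-631/276
seg 1: a=-1, c=M1/2=149/92, d=(M2−M1)/(6·2)=-457/552, b=Δ1−h1·(2M1+M2)/6=355/138
seg 2: a=4, c=M2/2=-77/23, d=(M3−M2)/(6·1)=85/69, b=Δ2−h2·(2M2+M3)/6=-61/69
seg 3: a=1, c=M3/2=8/23, d=(M4−M3)/(6·1)=37/69, b=Δ3−h3·(2M3+M4)/6=-268/69
seg 4: a=-2, c=M4/2=45/23, d=(M5−M4)/(6·3)=-5/23, b=Δ4−h4·(2M4+M5)/6=-109/69
t_q=31/4 → seg 4, τ=3/4; S=-2+-109/69·τ+45/23·τ²+-5/23·τ³=-3203/1472

  seg 0: a=1 b=-631/276 c=0 d=149/828
  seg 1: a=-1 b=355/138 c=149/92 d=-457/552
  seg 2: a=4 b=-61/69 c=-77/23 d=85/69
  seg 3: a=1 b=-268/69 c=8/23 d=37/69
  seg 4: a=-2 b=-109/69 c=45/23 d=-5/23
S(31/4) = -3203/1472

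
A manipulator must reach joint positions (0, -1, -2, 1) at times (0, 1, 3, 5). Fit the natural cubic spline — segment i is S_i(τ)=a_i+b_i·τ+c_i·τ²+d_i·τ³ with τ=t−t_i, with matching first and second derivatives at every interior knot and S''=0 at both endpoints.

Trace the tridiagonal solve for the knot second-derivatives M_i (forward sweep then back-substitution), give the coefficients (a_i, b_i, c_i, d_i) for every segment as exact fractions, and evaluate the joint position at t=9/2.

  seg 0: a=0 b=-1 c=0 d=0
  seg 1: a=-1 b=-1 c=0 d=1/8
  seg 2: a=-2 b=1/2 c=3/4 d=-1/8
S(9/2) = 1/64

Δ: Δ0=-1, Δ1=-1/2, Δ2=3/2
row 1: diag=6, rhs=3; c'=1/3, d'=1/2
row 2: denom=8−2·1/3=22/3; d'=(12−2·1/2)/(22/3)=3/2
back: M2=3/2
back: M1=1/2−1/3·3/2=0
M: M0=0, M1=0, M2=3/2, M3=0
seg 0: a=0, c=M0/2=0, d=(M1−M0)/(6·1)=0, b=Δ0−h0·(2M0+M1)/6=-1
seg 1: a=-1, c=M1/2=0, d=(M2−M1)/(6·2)=1/8, b=Δ1−h1·(2M1+M2)/6=-1
seg 2: a=-2, c=M2/2=3/4, d=(M3−M2)/(6·2)=-1/8, b=Δ2−h2·(2M2+M3)/6=1/2
t_q=9/2 → seg 2, τ=3/2; S=-2+1/2·τ+3/4·τ²+-1/8·τ³=1/64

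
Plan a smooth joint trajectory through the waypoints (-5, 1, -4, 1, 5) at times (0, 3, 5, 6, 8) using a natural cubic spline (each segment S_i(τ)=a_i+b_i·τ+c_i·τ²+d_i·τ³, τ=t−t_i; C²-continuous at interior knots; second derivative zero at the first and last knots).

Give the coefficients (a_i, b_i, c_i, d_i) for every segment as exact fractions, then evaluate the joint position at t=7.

  seg 0: a=-5 b=2825/652 c=0 d=-169/652
  seg 1: a=1 b=-869/326 c=-1521/652 d=1575/1304
  seg 2: a=-4 b=407/163 c=801/163 d=-393/163
  seg 3: a=1 b=830/163 c=-378/163 d=63/163
S(7) = 678/163

Δ: Δ0=2, Δ1=-5/2, Δ2=5, Δ3=2
row 1: diag=10, rhs=-27; c'=1/5, d'=-27/10
row 2: denom=6−2·1/5=28/5; d'=(45−2·-27/10)/(28/5)=9
row 3: denom=6−1·5/28=163/28; d'=(-18−1·9)/(163/28)=-756/163
back: M3=-756/163
back: M2=9−5/28·-756/163=1602/163
back: M1=-27/10−1/5·1602/163=-1521/326
M: M0=0, M1=-1521/326, M2=1602/163, M3=-756/163, M4=0
seg 0: a=-5, c=M0/2=0, d=(M1−M0)/(6·3)=-169/652, b=Δ0−h0·(2M0+M1)/6=2825/652
seg 1: a=1, c=M1/2=-1521/652, d=(M2−M1)/(6·2)=1575/1304, b=Δ1−h1·(2M1+M2)/6=-869/326
seg 2: a=-4, c=M2/2=801/163, d=(M3−M2)/(6·1)=-393/163, b=Δ2−h2·(2M2+M3)/6=407/163
seg 3: a=1, c=M3/2=-378/163, d=(M4−M3)/(6·2)=63/163, b=Δ3−h3·(2M3+M4)/6=830/163
t_q=7 → seg 3, τ=1; S=1+830/163·τ+-378/163·τ²+63/163·τ³=678/163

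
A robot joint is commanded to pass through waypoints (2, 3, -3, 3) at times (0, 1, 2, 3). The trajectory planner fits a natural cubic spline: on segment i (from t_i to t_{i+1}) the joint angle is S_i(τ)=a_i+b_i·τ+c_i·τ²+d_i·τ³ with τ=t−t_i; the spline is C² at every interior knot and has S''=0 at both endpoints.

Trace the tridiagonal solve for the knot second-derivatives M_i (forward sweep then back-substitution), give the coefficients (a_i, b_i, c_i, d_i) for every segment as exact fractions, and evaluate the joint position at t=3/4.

  seg 0: a=2 b=11/3 c=0 d=-8/3
  seg 1: a=3 b=-13/3 c=-8 d=19/3
  seg 2: a=-3 b=-4/3 c=11 d=-11/3
S(3/4) = 29/8

Δ: Δ0=1, Δ1=-6, Δ2=6
row 1: diag=4, rhs=-42; c'=1/4, d'=-21/2
row 2: denom=4−1·1/4=15/4; d'=(72−1·-21/2)/(15/4)=22
back: M2=22
back: M1=-21/2−1/4·22=-16
M: M0=0, M1=-16, M2=22, M3=0
seg 0: a=2, c=M0/2=0, d=(M1−M0)/(6·1)=-8/3, b=Δ0−h0·(2M0+M1)/6=11/3
seg 1: a=3, c=M1/2=-8, d=(M2−M1)/(6·1)=19/3, b=Δ1−h1·(2M1+M2)/6=-13/3
seg 2: a=-3, c=M2/2=11, d=(M3−M2)/(6·1)=-11/3, b=Δ2−h2·(2M2+M3)/6=-4/3
t_q=3/4 → seg 0, τ=3/4; S=2+11/3·τ+0·τ²+-8/3·τ³=29/8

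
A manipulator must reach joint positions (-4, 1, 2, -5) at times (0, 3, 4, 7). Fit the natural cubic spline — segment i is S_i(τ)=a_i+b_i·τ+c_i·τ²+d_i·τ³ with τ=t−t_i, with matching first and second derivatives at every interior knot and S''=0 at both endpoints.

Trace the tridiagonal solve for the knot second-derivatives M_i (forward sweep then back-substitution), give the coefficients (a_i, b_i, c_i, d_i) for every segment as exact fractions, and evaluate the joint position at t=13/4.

Δ: Δ0=5/3, Δ1=1, Δ2=-7/3
row 1: diag=8, rhs=-4; c'=1/8, d'=-1/2
row 2: denom=8−1·1/8=63/8; d'=(-20−1·-1/2)/(63/8)=-52/21
back: M2=-52/21
back: M1=-1/2−1/8·-52/21=-4/21
M: M0=0, M1=-4/21, M2=-52/21, M3=0
seg 0: a=-4, c=M0/2=0, d=(M1−M0)/(6·3)=-2/189, b=Δ0−h0·(2M0+M1)/6=37/21
seg 1: a=1, c=M1/2=-2/21, d=(M2−M1)/(6·1)=-8/21, b=Δ1−h1·(2M1+M2)/6=31/21
seg 2: a=2, c=M2/2=-26/21, d=(M3−M2)/(6·3)=26/189, b=Δ2−h2·(2M2+M3)/6=1/7
t_q=13/4 → seg 1, τ=1/4; S=1+31/21·τ+-2/21·τ²+-8/21·τ³=19/14

  seg 0: a=-4 b=37/21 c=0 d=-2/189
  seg 1: a=1 b=31/21 c=-2/21 d=-8/21
  seg 2: a=2 b=1/7 c=-26/21 d=26/189
S(13/4) = 19/14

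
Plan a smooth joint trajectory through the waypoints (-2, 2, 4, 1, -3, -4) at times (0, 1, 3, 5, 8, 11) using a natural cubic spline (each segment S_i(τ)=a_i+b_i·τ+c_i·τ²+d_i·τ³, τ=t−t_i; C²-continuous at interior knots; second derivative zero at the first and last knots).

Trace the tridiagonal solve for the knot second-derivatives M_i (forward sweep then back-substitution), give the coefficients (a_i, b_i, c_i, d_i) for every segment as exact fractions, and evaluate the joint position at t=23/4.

Δ: Δ0=4, Δ1=1, Δ2=-3/2, Δ3=-4/3, Δ4=-1/3
row 1: diag=6, rhs=-18; c'=1/3, d'=-3
row 2: denom=8−2·1/3=22/3; d'=(-15−2·-3)/(22/3)=-27/22
row 3: denom=10−2·3/11=104/11; d'=(1−2·-27/22)/(104/11)=19/52
row 4: denom=12−3·33/104=1149/104; d'=(6−3·19/52)/(1149/104)=170/383
back: M4=170/383
back: M3=19/52−33/104·170/383=86/383
back: M2=-27/22−3/11·86/383=-987/766
back: M1=-3−1/3·-987/766=-1969/766
M: M0=0, M1=-1969/766, M2=-987/766, M3=86/383, M4=170/383, M5=0
seg 0: a=-2, c=M0/2=0, d=(M1−M0)/(6·1)=-1969/4596, b=Δ0−h0·(2M0+M1)/6=20353/4596
seg 1: a=2, c=M1/2=-1969/1532, d=(M2−M1)/(6·2)=491/4596, b=Δ1−h1·(2M1+M2)/6=7223/2298
seg 2: a=4, c=M2/2=-987/1532, d=(M3−M2)/(6·2)=1159/9192, b=Δ2−h2·(2M2+M3)/6=-1645/2298
seg 3: a=1, c=M3/2=43/383, d=(M4−M3)/(6·3)=14/1149, b=Δ3−h3·(2M3+M4)/6=-2045/1149
seg 4: a=-3, c=M4/2=85/383, d=(M5−M4)/(6·3)=-85/3447, b=Δ4−h4·(2M4+M5)/6=-893/1149
t_q=23/4 → seg 3, τ=3/4; S=1+-2045/1149·τ+43/383·τ²+14/1149·τ³=-3267/12256

  seg 0: a=-2 b=20353/4596 c=0 d=-1969/4596
  seg 1: a=2 b=7223/2298 c=-1969/1532 d=491/4596
  seg 2: a=4 b=-1645/2298 c=-987/1532 d=1159/9192
  seg 3: a=1 b=-2045/1149 c=43/383 d=14/1149
  seg 4: a=-3 b=-893/1149 c=85/383 d=-85/3447
S(23/4) = -3267/12256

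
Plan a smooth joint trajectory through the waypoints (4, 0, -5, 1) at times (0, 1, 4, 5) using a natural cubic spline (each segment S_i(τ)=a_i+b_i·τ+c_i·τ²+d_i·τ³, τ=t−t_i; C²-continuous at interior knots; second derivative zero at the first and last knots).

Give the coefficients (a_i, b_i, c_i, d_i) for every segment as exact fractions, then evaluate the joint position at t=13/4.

  seg 0: a=4 b=-647/165 c=0 d=-13/165
  seg 1: a=0 b=-686/165 c=-13/55 d=16/45
  seg 2: a=-5 b=664/165 c=163/55 d=-163/165
S(13/4) = -5721/880

Δ: Δ0=-4, Δ1=-5/3, Δ2=6
row 1: diag=8, rhs=14; c'=3/8, d'=7/4
row 2: denom=8−3·3/8=55/8; d'=(46−3·7/4)/(55/8)=326/55
back: M2=326/55
back: M1=7/4−3/8·326/55=-26/55
M: M0=0, M1=-26/55, M2=326/55, M3=0
seg 0: a=4, c=M0/2=0, d=(M1−M0)/(6·1)=-13/165, b=Δ0−h0·(2M0+M1)/6=-647/165
seg 1: a=0, c=M1/2=-13/55, d=(M2−M1)/(6·3)=16/45, b=Δ1−h1·(2M1+M2)/6=-686/165
seg 2: a=-5, c=M2/2=163/55, d=(M3−M2)/(6·1)=-163/165, b=Δ2−h2·(2M2+M3)/6=664/165
t_q=13/4 → seg 1, τ=9/4; S=0+-686/165·τ+-13/55·τ²+16/45·τ³=-5721/880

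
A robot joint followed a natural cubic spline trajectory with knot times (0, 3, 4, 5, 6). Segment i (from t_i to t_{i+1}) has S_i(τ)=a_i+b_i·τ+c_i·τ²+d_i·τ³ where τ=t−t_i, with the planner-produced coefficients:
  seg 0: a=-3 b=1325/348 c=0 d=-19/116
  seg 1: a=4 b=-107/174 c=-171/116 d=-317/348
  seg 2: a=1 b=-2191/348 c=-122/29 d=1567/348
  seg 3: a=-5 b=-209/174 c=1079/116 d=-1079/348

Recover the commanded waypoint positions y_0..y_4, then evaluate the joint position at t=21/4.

y_0=-3 y_1=4 y_2=1 y_3=-5 y_4=0
S(21/4) = -35393/7424

y_0 = S_0(0) = a_0 = -3
y_1 = S_1(0) = a_1 = 4
y_2 = S_2(0) = a_2 = 1
y_3 = S_3(0) = a_3 = -5
y_4 = S_3(1) = 0
t_q=21/4 is in segment 3 (τ=1/4); S_3(τ)=-35393/7424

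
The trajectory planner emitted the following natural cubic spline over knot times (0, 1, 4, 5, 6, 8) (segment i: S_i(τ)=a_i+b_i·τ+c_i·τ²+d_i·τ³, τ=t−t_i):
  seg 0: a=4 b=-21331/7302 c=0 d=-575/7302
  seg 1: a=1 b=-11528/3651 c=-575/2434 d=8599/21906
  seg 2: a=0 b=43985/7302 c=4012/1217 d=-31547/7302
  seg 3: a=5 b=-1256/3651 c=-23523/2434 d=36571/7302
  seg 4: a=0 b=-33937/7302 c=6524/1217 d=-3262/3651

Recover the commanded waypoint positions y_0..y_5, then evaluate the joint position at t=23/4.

y_0 = S_0(0) = a_0 = 4
y_1 = S_1(0) = a_1 = 1
y_2 = S_2(0) = a_2 = 0
y_3 = S_3(0) = a_3 = 5
y_4 = S_4(0) = a_4 = 0
y_5 = S_4(2) = 5
t_q=23/4 is in segment 3 (τ=3/4); S_3(τ)=220999/155776

y_0=4 y_1=1 y_2=0 y_3=5 y_4=0 y_5=5
S(23/4) = 220999/155776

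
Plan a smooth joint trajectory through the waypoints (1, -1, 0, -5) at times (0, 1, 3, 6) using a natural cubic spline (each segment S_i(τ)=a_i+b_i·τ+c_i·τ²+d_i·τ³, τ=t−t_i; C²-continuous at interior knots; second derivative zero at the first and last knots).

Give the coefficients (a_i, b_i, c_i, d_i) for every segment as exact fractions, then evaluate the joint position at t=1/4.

Δ: Δ0=-2, Δ1=1/2, Δ2=-5/3
row 1: diag=6, rhs=15; c'=1/3, d'=5/2
row 2: denom=10−2·1/3=28/3; d'=(-13−2·5/2)/(28/3)=-27/14
back: M2=-27/14
back: M1=5/2−1/3·-27/14=22/7
M: M0=0, M1=22/7, M2=-27/14, M3=0
seg 0: a=1, c=M0/2=0, d=(M1−M0)/(6·1)=11/21, b=Δ0−h0·(2M0+M1)/6=-53/21
seg 1: a=-1, c=M1/2=11/7, d=(M2−M1)/(6·2)=-71/168, b=Δ1−h1·(2M1+M2)/6=-20/21
seg 2: a=0, c=M2/2=-27/28, d=(M3−M2)/(6·3)=3/28, b=Δ2−h2·(2M2+M3)/6=11/42
t_q=1/4 → seg 0, τ=1/4; S=1+-53/21·τ+0·τ²+11/21·τ³=169/448

  seg 0: a=1 b=-53/21 c=0 d=11/21
  seg 1: a=-1 b=-20/21 c=11/7 d=-71/168
  seg 2: a=0 b=11/42 c=-27/28 d=3/28
S(1/4) = 169/448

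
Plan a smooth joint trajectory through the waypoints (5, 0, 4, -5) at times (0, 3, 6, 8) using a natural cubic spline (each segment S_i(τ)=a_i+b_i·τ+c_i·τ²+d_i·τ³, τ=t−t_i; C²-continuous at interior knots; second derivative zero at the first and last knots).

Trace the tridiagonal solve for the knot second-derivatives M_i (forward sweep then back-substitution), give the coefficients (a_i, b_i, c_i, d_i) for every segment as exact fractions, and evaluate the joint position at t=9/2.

Δ: Δ0=-5/3, Δ1=4/3, Δ2=-9/2
row 1: diag=12, rhs=18; c'=1/4, d'=3/2
row 2: denom=10−3·1/4=37/4; d'=(-35−3·3/2)/(37/4)=-158/37
back: M2=-158/37
back: M1=3/2−1/4·-158/37=95/37
M: M0=0, M1=95/37, M2=-158/37, M3=0
seg 0: a=5, c=M0/2=0, d=(M1−M0)/(6·3)=95/666, b=Δ0−h0·(2M0+M1)/6=-655/222
seg 1: a=0, c=M1/2=95/74, d=(M2−M1)/(6·3)=-253/666, b=Δ1−h1·(2M1+M2)/6=100/111
seg 2: a=4, c=M2/2=-79/37, d=(M3−M2)/(6·2)=79/222, b=Δ2−h2·(2M2+M3)/6=-367/222
t_q=9/2 → seg 1, τ=3/2; S=0+100/111·τ+95/74·τ²+-253/666·τ³=1751/592

  seg 0: a=5 b=-655/222 c=0 d=95/666
  seg 1: a=0 b=100/111 c=95/74 d=-253/666
  seg 2: a=4 b=-367/222 c=-79/37 d=79/222
S(9/2) = 1751/592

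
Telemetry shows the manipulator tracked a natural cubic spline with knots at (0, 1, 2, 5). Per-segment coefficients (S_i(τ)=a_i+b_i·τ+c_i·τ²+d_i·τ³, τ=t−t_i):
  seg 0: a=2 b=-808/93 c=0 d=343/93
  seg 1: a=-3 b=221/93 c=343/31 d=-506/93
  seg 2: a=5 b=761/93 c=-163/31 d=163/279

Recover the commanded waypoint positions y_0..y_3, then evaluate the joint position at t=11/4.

y_0=2 y_1=-3 y_2=5 y_3=-2
S(11/4) = 16717/1984

y_0 = S_0(0) = a_0 = 2
y_1 = S_1(0) = a_1 = -3
y_2 = S_2(0) = a_2 = 5
y_3 = S_2(3) = -2
t_q=11/4 is in segment 2 (τ=3/4); S_2(τ)=16717/1984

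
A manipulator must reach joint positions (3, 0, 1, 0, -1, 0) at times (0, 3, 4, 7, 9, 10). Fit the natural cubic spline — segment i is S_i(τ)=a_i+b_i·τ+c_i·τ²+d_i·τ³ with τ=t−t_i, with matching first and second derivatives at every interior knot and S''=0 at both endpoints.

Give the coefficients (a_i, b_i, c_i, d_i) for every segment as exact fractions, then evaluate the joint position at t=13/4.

  seg 0: a=3 b=-706/387 c=0 d=319/3483
  seg 1: a=0 b=251/387 c=319/387 d=-61/129
  seg 2: a=1 b=340/387 c=-230/387 d=221/3483
  seg 3: a=0 b=-377/387 c=-1/43 d=403/3096
  seg 4: a=-1 b=383/774 c=391/516 d=-391/1548
S(13/4) = 1703/8256

Δ: Δ0=-1, Δ1=1, Δ2=-1/3, Δ3=-1/2, Δ4=1
row 1: diag=8, rhs=12; c'=1/8, d'=3/2
row 2: denom=8−1·1/8=63/8; d'=(-8−1·3/2)/(63/8)=-76/63
row 3: denom=10−3·8/21=62/7; d'=(-1−3·-76/63)/(62/7)=55/186
row 4: denom=6−2·7/31=172/31; d'=(9−2·55/186)/(172/31)=391/258
back: M4=391/258
back: M3=55/186−7/31·391/258=-2/43
back: M2=-76/63−8/21·-2/43=-460/387
back: M1=3/2−1/8·-460/387=638/387
M: M0=0, M1=638/387, M2=-460/387, M3=-2/43, M4=391/258, M5=0
seg 0: a=3, c=M0/2=0, d=(M1−M0)/(6·3)=319/3483, b=Δ0−h0·(2M0+M1)/6=-706/387
seg 1: a=0, c=M1/2=319/387, d=(M2−M1)/(6·1)=-61/129, b=Δ1−h1·(2M1+M2)/6=251/387
seg 2: a=1, c=M2/2=-230/387, d=(M3−M2)/(6·3)=221/3483, b=Δ2−h2·(2M2+M3)/6=340/387
seg 3: a=0, c=M3/2=-1/43, d=(M4−M3)/(6·2)=403/3096, b=Δ3−h3·(2M3+M4)/6=-377/387
seg 4: a=-1, c=M4/2=391/516, d=(M5−M4)/(6·1)=-391/1548, b=Δ4−h4·(2M4+M5)/6=383/774
t_q=13/4 → seg 1, τ=1/4; S=0+251/387·τ+319/387·τ²+-61/129·τ³=1703/8256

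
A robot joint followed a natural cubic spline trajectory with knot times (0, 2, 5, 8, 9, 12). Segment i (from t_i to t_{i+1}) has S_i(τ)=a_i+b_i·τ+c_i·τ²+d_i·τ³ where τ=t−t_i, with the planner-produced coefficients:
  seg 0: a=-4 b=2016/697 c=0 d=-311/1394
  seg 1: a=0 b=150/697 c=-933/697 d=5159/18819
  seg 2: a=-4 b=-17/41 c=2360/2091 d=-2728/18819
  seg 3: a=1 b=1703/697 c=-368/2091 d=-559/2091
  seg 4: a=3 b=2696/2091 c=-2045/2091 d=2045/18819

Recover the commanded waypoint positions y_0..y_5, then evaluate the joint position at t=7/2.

y_0 = S_0(0) = a_0 = -4
y_1 = S_1(0) = a_1 = 0
y_2 = S_2(0) = a_2 = -4
y_3 = S_3(0) = a_3 = 1
y_4 = S_4(0) = a_4 = 3
y_5 = S_4(3) = 1
t_q=7/2 is in segment 1 (τ=3/2); S_1(τ)=-9835/5576

y_0=-4 y_1=0 y_2=-4 y_3=1 y_4=3 y_5=1
S(7/2) = -9835/5576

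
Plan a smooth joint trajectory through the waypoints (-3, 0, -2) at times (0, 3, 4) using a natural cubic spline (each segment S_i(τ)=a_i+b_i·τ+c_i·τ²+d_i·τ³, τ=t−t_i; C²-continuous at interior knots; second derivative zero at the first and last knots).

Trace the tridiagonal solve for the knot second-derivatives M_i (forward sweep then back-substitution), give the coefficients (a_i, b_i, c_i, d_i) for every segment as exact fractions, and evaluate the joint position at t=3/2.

Δ: Δ0=1, Δ1=-2
row 1: diag=8, rhs=-18; c'=1/8, d'=-9/4
back: M1=-9/4
M: M0=0, M1=-9/4, M2=0
seg 0: a=-3, c=M0/2=0, d=(M1−M0)/(6·3)=-1/8, b=Δ0−h0·(2M0+M1)/6=17/8
seg 1: a=0, c=M1/2=-9/8, d=(M2−M1)/(6·1)=3/8, b=Δ1−h1·(2M1+M2)/6=-5/4
t_q=3/2 → seg 0, τ=3/2; S=-3+17/8·τ+0·τ²+-1/8·τ³=-15/64

  seg 0: a=-3 b=17/8 c=0 d=-1/8
  seg 1: a=0 b=-5/4 c=-9/8 d=3/8
S(3/2) = -15/64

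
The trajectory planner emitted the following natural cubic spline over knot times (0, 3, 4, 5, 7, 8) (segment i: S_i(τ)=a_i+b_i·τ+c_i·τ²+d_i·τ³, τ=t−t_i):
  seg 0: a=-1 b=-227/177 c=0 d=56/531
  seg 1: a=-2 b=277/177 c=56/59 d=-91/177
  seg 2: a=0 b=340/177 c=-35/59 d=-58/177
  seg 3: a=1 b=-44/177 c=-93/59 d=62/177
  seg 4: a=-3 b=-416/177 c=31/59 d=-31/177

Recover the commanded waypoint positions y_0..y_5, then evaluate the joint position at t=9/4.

y_0=-1 y_1=-2 y_2=0 y_3=1 y_4=-3 y_5=-5
S(9/4) = -1267/472

y_0 = S_0(0) = a_0 = -1
y_1 = S_1(0) = a_1 = -2
y_2 = S_2(0) = a_2 = 0
y_3 = S_3(0) = a_3 = 1
y_4 = S_4(0) = a_4 = -3
y_5 = S_4(1) = -5
t_q=9/4 is in segment 0 (τ=9/4); S_0(τ)=-1267/472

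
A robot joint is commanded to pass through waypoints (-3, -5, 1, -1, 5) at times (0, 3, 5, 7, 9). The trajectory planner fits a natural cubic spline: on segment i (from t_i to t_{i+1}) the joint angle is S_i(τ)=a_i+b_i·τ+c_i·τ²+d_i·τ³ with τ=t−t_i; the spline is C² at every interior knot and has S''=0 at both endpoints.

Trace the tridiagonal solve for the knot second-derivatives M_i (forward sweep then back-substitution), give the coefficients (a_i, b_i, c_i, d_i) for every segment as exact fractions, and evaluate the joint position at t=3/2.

  seg 0: a=-3 b=-959/426 c=0 d=25/142
  seg 1: a=-5 b=533/213 c=225/142 d=-569/852
  seg 2: a=1 b=176/213 c=-172/71 d=643/852
  seg 3: a=-1 b=41/213 c=299/142 d=-299/852
S(3/2) = -6569/1136

Δ: Δ0=-2/3, Δ1=3, Δ2=-1, Δ3=3
row 1: diag=10, rhs=22; c'=1/5, d'=11/5
row 2: denom=8−2·1/5=38/5; d'=(-24−2·11/5)/(38/5)=-71/19
row 3: denom=8−2·5/19=142/19; d'=(24−2·-71/19)/(142/19)=299/71
back: M3=299/71
back: M2=-71/19−5/19·299/71=-344/71
back: M1=11/5−1/5·-344/71=225/71
M: M0=0, M1=225/71, M2=-344/71, M3=299/71, M4=0
seg 0: a=-3, c=M0/2=0, d=(M1−M0)/(6·3)=25/142, b=Δ0−h0·(2M0+M1)/6=-959/426
seg 1: a=-5, c=M1/2=225/142, d=(M2−M1)/(6·2)=-569/852, b=Δ1−h1·(2M1+M2)/6=533/213
seg 2: a=1, c=M2/2=-172/71, d=(M3−M2)/(6·2)=643/852, b=Δ2−h2·(2M2+M3)/6=176/213
seg 3: a=-1, c=M3/2=299/142, d=(M4−M3)/(6·2)=-299/852, b=Δ3−h3·(2M3+M4)/6=41/213
t_q=3/2 → seg 0, τ=3/2; S=-3+-959/426·τ+0·τ²+25/142·τ³=-6569/1136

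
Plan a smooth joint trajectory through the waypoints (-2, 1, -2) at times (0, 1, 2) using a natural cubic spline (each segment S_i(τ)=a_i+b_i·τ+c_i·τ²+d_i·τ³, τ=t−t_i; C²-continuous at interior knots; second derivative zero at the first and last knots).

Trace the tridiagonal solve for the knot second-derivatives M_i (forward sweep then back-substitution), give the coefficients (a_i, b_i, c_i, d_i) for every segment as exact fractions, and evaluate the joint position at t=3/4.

  seg 0: a=-2 b=9/2 c=0 d=-3/2
  seg 1: a=1 b=0 c=-9/2 d=3/2
S(3/4) = 95/128

Δ: Δ0=3, Δ1=-3
row 1: diag=4, rhs=-36; c'=1/4, d'=-9
back: M1=-9
M: M0=0, M1=-9, M2=0
seg 0: a=-2, c=M0/2=0, d=(M1−M0)/(6·1)=-3/2, b=Δ0−h0·(2M0+M1)/6=9/2
seg 1: a=1, c=M1/2=-9/2, d=(M2−M1)/(6·1)=3/2, b=Δ1−h1·(2M1+M2)/6=0
t_q=3/4 → seg 0, τ=3/4; S=-2+9/2·τ+0·τ²+-3/2·τ³=95/128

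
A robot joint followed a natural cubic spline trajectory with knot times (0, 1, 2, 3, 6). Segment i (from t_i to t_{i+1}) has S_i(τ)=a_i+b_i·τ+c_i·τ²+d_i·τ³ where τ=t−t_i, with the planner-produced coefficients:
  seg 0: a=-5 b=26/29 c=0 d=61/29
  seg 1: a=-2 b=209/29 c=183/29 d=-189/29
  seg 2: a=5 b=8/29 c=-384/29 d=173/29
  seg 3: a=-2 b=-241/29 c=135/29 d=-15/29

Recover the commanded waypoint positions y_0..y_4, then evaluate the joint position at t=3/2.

y_0 = S_0(0) = a_0 = -5
y_1 = S_1(0) = a_1 = -2
y_2 = S_2(0) = a_2 = 5
y_3 = S_3(0) = a_3 = -2
y_4 = S_3(3) = 1
t_q=3/2 is in segment 1 (τ=1/2); S_1(τ)=549/232

y_0=-5 y_1=-2 y_2=5 y_3=-2 y_4=1
S(3/2) = 549/232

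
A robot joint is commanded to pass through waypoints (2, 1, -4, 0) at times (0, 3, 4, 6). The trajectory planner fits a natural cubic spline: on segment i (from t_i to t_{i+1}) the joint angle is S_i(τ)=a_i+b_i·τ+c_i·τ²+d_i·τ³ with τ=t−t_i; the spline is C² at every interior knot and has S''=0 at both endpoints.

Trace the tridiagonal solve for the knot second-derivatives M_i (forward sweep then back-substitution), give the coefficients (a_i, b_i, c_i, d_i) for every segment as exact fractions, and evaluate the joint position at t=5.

  seg 0: a=2 b=268/141 c=0 d=-35/141
  seg 1: a=1 b=-677/141 c=-105/47 d=287/141
  seg 2: a=-4 b=-446/141 c=182/47 d=-91/141
S(5) = -185/47

Δ: Δ0=-1/3, Δ1=-5, Δ2=2
row 1: diag=8, rhs=-28; c'=1/8, d'=-7/2
row 2: denom=6−1·1/8=47/8; d'=(42−1·-7/2)/(47/8)=364/47
back: M2=364/47
back: M1=-7/2−1/8·364/47=-210/47
M: M0=0, M1=-210/47, M2=364/47, M3=0
seg 0: a=2, c=M0/2=0, d=(M1−M0)/(6·3)=-35/141, b=Δ0−h0·(2M0+M1)/6=268/141
seg 1: a=1, c=M1/2=-105/47, d=(M2−M1)/(6·1)=287/141, b=Δ1−h1·(2M1+M2)/6=-677/141
seg 2: a=-4, c=M2/2=182/47, d=(M3−M2)/(6·2)=-91/141, b=Δ2−h2·(2M2+M3)/6=-446/141
t_q=5 → seg 2, τ=1; S=-4+-446/141·τ+182/47·τ²+-91/141·τ³=-185/47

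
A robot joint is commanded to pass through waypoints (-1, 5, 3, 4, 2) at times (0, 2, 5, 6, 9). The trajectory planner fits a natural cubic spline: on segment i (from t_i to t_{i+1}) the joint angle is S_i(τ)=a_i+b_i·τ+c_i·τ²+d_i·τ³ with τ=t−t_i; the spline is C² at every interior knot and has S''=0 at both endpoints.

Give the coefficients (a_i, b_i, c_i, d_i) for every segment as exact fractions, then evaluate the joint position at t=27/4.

  seg 0: a=-1 b=371/93 c=0 d=-23/93
  seg 1: a=5 b=95/93 c=-46/31 d=257/837
  seg 2: a=3 b=38/93 c=119/93 d=-64/93
  seg 3: a=4 b=28/31 c=-73/93 d=73/837
S(27/4) = 8477/1984

Δ: Δ0=3, Δ1=-2/3, Δ2=1, Δ3=-2/3
row 1: diag=10, rhs=-22; c'=3/10, d'=-11/5
row 2: denom=8−3·3/10=71/10; d'=(10−3·-11/5)/(71/10)=166/71
row 3: denom=8−1·10/71=558/71; d'=(-10−1·166/71)/(558/71)=-146/93
back: M3=-146/93
back: M2=166/71−10/71·-146/93=238/93
back: M1=-11/5−3/10·238/93=-92/31
M: M0=0, M1=-92/31, M2=238/93, M3=-146/93, M4=0
seg 0: a=-1, c=M0/2=0, d=(M1−M0)/(6·2)=-23/93, b=Δ0−h0·(2M0+M1)/6=371/93
seg 1: a=5, c=M1/2=-46/31, d=(M2−M1)/(6·3)=257/837, b=Δ1−h1·(2M1+M2)/6=95/93
seg 2: a=3, c=M2/2=119/93, d=(M3−M2)/(6·1)=-64/93, b=Δ2−h2·(2M2+M3)/6=38/93
seg 3: a=4, c=M3/2=-73/93, d=(M4−M3)/(6·3)=73/837, b=Δ3−h3·(2M3+M4)/6=28/31
t_q=27/4 → seg 3, τ=3/4; S=4+28/31·τ+-73/93·τ²+73/837·τ³=8477/1984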